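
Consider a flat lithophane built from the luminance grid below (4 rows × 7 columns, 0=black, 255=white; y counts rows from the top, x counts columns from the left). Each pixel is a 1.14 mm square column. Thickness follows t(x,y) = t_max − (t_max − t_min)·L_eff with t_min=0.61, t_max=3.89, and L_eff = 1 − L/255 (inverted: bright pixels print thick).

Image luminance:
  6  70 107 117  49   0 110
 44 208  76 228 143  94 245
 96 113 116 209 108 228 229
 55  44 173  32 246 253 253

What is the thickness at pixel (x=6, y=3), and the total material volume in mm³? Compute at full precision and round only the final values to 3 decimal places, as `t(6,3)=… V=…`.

span = t_max - t_min = 3.89 - 0.61 = 3.280
L(6,3) = 253, L_eff = 1 - 253/255 = 0.007843 (inverted)
t(6,3) = 3.89 - 3.280·0.007843 = 3.864
Σt over all 4·7 pixels = 408349/6375 ≈ 64.0547451
V = pitch²·Σt = 1.14²·408349/6375 = 83.246

t(6,3)=3.864 V=83.246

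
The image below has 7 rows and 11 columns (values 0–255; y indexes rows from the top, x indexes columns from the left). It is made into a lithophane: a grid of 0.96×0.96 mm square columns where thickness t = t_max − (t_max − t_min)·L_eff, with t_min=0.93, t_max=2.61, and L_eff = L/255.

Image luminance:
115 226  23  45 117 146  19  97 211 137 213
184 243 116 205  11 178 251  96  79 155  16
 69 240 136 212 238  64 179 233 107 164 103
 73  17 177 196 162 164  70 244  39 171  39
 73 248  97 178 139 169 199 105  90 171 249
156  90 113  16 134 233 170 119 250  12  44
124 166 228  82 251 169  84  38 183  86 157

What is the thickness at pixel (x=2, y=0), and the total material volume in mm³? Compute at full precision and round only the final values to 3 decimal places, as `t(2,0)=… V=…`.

t(2,0)=2.458 V=120.836

span = t_max - t_min = 2.61 - 0.93 = 1.680
L(2,0) = 23, L_eff = 23/255 = 0.090196
t(2,0) = 2.61 - 1.680·0.090196 = 2.458
Σt over all 7·11 pixels = 1114477/8500 ≈ 131.1149412
V = pitch²·Σt = 0.96²·1114477/8500 = 120.836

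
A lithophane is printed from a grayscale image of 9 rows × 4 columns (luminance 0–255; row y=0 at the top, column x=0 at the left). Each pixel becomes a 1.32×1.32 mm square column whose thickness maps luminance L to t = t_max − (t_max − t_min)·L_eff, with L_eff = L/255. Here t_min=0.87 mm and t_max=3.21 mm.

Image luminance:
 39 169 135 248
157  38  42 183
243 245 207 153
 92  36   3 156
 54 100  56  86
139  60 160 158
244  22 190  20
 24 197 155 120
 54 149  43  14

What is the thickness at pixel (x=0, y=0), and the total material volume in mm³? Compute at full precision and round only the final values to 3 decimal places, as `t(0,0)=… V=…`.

t(0,0)=2.852 V=134.341

span = t_max - t_min = 3.21 - 0.87 = 2.340
L(0,0) = 39, L_eff = 39/255 = 0.152941
t(0,0) = 3.21 - 2.340·0.152941 = 2.852
Σt over all 9·4 pixels = 327681/4250 ≈ 77.1014118
V = pitch²·Σt = 1.32²·327681/4250 = 134.341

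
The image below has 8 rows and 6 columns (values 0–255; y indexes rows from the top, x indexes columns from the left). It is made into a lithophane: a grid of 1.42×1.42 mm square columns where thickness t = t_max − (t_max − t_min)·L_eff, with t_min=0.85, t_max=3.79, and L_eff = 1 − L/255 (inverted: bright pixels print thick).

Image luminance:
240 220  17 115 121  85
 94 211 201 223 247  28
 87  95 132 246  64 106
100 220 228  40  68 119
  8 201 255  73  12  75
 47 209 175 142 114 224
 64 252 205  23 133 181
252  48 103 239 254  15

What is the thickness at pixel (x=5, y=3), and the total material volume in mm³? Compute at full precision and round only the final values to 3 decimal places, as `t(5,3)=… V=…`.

t(5,3)=2.222 V=235.961

span = t_max - t_min = 3.79 - 0.85 = 2.940
L(5,3) = 119, L_eff = 1 - 119/255 = 0.533333 (inverted)
t(5,3) = 3.79 - 2.940·0.533333 = 2.222
Σt over all 8·6 pixels = 497339/4250 ≈ 117.0209412
V = pitch²·Σt = 1.42²·497339/4250 = 235.961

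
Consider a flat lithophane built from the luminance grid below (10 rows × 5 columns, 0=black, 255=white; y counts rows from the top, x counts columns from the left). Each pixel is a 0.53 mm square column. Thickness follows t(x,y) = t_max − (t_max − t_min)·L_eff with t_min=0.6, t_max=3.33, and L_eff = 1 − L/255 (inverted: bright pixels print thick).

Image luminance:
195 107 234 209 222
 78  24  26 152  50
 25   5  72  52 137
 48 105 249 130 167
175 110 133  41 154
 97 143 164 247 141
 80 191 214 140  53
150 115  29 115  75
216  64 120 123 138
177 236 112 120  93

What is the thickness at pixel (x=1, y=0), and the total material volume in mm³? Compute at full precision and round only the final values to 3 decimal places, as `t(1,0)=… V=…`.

t(1,0)=1.746 V=27.232

span = t_max - t_min = 3.33 - 0.6 = 2.730
L(1,0) = 107, L_eff = 1 - 107/255 = 0.580392 (inverted)
t(1,0) = 3.33 - 2.730·0.580392 = 1.746
Σt over all 10·5 pixels = 824023/8500 ≈ 96.9438824
V = pitch²·Σt = 0.53²·824023/8500 = 27.232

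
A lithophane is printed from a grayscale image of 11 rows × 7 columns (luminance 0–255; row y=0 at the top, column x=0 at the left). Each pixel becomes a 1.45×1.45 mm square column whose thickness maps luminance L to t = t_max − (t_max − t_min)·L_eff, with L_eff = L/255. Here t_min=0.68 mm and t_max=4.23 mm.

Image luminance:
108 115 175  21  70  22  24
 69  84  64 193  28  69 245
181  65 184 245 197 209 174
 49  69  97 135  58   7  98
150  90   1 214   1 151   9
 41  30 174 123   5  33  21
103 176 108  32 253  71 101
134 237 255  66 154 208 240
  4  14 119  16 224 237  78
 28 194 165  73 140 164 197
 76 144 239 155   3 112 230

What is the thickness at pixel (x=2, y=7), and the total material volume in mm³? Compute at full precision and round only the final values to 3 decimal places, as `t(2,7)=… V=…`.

span = t_max - t_min = 4.23 - 0.68 = 3.550
L(2,7) = 255, L_eff = 255/255 = 1.000000
t(2,7) = 4.23 - 3.550·1.000000 = 0.680
Σt over all 11·7 pixels = 1032913/5100 ≈ 202.5319608
V = pitch²·Σt = 1.45²·1032913/5100 = 425.823

t(2,7)=0.680 V=425.823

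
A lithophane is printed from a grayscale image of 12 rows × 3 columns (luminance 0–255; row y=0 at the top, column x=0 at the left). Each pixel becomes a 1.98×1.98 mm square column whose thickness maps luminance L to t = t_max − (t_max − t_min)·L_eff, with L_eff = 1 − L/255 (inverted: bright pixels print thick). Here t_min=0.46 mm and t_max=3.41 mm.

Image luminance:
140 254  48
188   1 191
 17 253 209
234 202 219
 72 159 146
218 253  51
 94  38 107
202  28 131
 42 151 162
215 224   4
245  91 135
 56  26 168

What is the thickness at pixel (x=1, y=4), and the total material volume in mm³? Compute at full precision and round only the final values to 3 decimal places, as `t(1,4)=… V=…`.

t(1,4)=2.299 V=290.511

span = t_max - t_min = 3.41 - 0.46 = 2.950
L(1,4) = 159, L_eff = 1 - 159/255 = 0.376471 (inverted)
t(1,4) = 3.41 - 2.950·0.376471 = 2.299
Σt over all 12·3 pixels = 62987/850 ≈ 74.1023529
V = pitch²·Σt = 1.98²·62987/850 = 290.511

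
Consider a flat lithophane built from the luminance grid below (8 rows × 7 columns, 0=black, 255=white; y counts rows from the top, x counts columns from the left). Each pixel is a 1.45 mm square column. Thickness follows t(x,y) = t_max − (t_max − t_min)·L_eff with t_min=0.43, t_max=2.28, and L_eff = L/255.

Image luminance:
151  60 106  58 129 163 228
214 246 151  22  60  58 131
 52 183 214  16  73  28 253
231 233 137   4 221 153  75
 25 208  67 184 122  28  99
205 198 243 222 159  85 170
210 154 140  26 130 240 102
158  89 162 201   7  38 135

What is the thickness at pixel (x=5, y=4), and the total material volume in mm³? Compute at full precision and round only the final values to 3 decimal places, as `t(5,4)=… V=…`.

t(5,4)=2.077 V=154.702

span = t_max - t_min = 2.28 - 0.43 = 1.850
L(5,4) = 28, L_eff = 28/255 = 0.109804
t(5,4) = 2.28 - 1.850·0.109804 = 2.077
Σt over all 8·7 pixels = 375259/5100 ≈ 73.5801961
V = pitch²·Σt = 1.45²·375259/5100 = 154.702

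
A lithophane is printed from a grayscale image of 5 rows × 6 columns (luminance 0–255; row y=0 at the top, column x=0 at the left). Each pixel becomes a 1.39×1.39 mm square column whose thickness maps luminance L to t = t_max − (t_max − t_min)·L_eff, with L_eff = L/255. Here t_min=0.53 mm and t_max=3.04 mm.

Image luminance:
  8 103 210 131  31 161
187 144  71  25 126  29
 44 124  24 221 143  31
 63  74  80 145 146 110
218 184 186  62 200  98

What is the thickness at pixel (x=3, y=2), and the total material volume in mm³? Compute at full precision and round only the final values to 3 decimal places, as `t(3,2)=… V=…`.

t(3,2)=0.865 V=111.946

span = t_max - t_min = 3.04 - 0.53 = 2.510
L(3,2) = 221, L_eff = 221/255 = 0.866667
t(3,2) = 3.04 - 2.510·0.866667 = 0.865
Σt over all 5·6 pixels = 1477471/25500 ≈ 57.9400392
V = pitch²·Σt = 1.39²·1477471/25500 = 111.946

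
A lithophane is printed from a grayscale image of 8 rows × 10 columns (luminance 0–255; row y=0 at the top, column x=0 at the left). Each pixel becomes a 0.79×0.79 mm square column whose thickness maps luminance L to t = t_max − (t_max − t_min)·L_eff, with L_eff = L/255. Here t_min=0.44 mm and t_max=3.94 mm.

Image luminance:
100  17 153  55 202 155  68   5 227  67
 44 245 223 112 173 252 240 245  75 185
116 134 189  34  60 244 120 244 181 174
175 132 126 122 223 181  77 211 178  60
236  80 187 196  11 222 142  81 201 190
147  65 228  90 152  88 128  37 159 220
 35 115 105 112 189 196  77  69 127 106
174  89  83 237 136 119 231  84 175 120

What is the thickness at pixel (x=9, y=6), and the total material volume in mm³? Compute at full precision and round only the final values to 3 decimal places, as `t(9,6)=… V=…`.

t(9,6)=2.485 V=100.237

span = t_max - t_min = 3.94 - 0.44 = 3.500
L(9,6) = 106, L_eff = 106/255 = 0.415686
t(9,6) = 3.94 - 3.500·0.415686 = 2.485
Σt over all 8·10 pixels = 81911/510 ≈ 160.6098039
V = pitch²·Σt = 0.79²·81911/510 = 100.237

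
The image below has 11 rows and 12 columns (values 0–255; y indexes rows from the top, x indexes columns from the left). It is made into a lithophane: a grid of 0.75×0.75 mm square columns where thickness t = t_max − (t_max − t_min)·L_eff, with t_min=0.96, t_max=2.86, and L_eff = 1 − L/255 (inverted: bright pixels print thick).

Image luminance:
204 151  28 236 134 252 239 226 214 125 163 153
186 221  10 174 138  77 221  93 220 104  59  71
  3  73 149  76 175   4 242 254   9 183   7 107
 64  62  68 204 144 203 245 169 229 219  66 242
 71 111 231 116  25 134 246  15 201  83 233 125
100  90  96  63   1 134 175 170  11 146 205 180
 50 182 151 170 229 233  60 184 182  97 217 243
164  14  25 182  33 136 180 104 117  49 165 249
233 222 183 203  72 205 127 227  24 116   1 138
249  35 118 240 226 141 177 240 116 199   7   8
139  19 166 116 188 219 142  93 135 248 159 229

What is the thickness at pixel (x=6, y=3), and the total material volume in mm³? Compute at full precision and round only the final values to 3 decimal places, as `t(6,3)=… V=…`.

span = t_max - t_min = 2.86 - 0.96 = 1.900
L(6,3) = 245, L_eff = 1 - 245/255 = 0.039216 (inverted)
t(6,3) = 2.86 - 1.900·0.039216 = 2.785
Σt over all 11·12 pixels = 338591/1275 ≈ 265.5615686
V = pitch²·Σt = 0.75²·338591/1275 = 149.378

t(6,3)=2.785 V=149.378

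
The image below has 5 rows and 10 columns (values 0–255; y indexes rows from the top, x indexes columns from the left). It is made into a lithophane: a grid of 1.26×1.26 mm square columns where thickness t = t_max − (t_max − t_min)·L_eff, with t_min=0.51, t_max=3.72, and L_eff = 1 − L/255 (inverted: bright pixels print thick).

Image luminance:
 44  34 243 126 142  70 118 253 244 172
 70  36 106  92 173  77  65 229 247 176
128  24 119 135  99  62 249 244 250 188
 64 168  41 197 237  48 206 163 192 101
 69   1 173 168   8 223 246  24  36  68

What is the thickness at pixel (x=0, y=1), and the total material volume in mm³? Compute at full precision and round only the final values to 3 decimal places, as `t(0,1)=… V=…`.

span = t_max - t_min = 3.72 - 0.51 = 3.210
L(0,1) = 70, L_eff = 1 - 70/255 = 0.725490 (inverted)
t(0,1) = 3.72 - 3.210·0.725490 = 1.391
Σt over all 5·10 pixels = 464043/4250 ≈ 109.1865882
V = pitch²·Σt = 1.26²·464043/4250 = 173.345

t(0,1)=1.391 V=173.345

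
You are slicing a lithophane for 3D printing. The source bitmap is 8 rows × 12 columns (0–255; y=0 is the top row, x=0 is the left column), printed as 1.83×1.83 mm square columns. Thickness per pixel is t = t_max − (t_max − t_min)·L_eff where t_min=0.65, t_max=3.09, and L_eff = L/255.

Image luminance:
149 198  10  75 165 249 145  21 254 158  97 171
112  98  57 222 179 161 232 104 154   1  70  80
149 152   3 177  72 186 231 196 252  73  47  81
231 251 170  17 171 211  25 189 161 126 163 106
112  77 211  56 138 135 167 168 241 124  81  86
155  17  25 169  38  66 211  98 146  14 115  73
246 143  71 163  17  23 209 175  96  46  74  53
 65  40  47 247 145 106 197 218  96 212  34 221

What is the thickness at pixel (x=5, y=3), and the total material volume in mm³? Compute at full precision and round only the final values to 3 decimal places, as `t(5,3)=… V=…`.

span = t_max - t_min = 3.09 - 0.65 = 2.440
L(5,3) = 211, L_eff = 211/255 = 0.827451
t(5,3) = 3.09 - 2.440·0.827451 = 1.071
Σt over all 8·12 pixels = 1142671/6375 ≈ 179.2425098
V = pitch²·Σt = 1.83²·1142671/6375 = 600.265

t(5,3)=1.071 V=600.265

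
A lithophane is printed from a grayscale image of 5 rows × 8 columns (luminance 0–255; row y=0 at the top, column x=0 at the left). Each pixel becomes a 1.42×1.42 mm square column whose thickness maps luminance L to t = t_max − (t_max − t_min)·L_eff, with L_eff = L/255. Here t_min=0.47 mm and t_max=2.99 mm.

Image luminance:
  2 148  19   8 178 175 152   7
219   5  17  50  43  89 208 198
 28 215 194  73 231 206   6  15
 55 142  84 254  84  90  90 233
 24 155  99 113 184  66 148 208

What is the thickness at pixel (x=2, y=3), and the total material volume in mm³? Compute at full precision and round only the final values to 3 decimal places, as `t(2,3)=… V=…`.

t(2,3)=2.160 V=151.192

span = t_max - t_min = 2.99 - 0.47 = 2.520
L(2,3) = 84, L_eff = 84/255 = 0.329412
t(2,3) = 2.99 - 2.520·0.329412 = 2.160
Σt over all 5·8 pixels = 31867/425 ≈ 74.9811765
V = pitch²·Σt = 1.42²·31867/425 = 151.192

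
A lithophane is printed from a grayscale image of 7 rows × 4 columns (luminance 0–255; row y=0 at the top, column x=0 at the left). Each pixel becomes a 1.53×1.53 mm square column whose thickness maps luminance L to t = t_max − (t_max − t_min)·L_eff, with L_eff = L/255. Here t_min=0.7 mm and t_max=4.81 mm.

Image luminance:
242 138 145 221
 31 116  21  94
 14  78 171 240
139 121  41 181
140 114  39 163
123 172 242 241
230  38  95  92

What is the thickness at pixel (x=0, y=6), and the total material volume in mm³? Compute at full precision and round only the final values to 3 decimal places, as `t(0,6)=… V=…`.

span = t_max - t_min = 4.81 - 0.7 = 4.110
L(0,6) = 230, L_eff = 230/255 = 0.901961
t(0,6) = 4.81 - 4.110·0.901961 = 1.103
Σt over all 7·4 pixels = 320173/4250 ≈ 75.3348235
V = pitch²·Σt = 1.53²·320173/4250 = 176.351

t(0,6)=1.103 V=176.351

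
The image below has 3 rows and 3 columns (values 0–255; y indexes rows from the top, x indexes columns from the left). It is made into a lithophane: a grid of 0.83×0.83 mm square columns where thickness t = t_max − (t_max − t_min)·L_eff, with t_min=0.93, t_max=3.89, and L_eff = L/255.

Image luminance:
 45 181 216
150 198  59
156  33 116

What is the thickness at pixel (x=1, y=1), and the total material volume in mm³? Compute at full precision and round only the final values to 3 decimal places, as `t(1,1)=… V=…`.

t(1,1)=1.592 V=14.890

span = t_max - t_min = 3.89 - 0.93 = 2.960
L(1,1) = 198, L_eff = 198/255 = 0.776471
t(1,1) = 3.89 - 2.960·0.776471 = 1.592
Σt over all 3·3 pixels = 551171/25500 ≈ 21.6145490
V = pitch²·Σt = 0.83²·551171/25500 = 14.890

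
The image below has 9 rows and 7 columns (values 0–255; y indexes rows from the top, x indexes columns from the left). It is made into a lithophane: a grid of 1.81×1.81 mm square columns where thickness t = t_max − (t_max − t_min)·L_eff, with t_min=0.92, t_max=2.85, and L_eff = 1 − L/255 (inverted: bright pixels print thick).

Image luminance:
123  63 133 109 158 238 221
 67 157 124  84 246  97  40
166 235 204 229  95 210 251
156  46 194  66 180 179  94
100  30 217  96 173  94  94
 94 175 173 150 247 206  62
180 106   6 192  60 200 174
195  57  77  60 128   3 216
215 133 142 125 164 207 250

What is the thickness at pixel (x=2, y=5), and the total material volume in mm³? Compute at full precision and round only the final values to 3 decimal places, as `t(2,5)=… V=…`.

t(2,5)=2.229 V=412.200

span = t_max - t_min = 2.85 - 0.92 = 1.930
L(2,5) = 173, L_eff = 1 - 173/255 = 0.321569 (inverted)
t(2,5) = 2.85 - 1.930·0.321569 = 2.229
Σt over all 9·7 pixels = 1604209/12750 ≈ 125.8203137
V = pitch²·Σt = 1.81²·1604209/12750 = 412.200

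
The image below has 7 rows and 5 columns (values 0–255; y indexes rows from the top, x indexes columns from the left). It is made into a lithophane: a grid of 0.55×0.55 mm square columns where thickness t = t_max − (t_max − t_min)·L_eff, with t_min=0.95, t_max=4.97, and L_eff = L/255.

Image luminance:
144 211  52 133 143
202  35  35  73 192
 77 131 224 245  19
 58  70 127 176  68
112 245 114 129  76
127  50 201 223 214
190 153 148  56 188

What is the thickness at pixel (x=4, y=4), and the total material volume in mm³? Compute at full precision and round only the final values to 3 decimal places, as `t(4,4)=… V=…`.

span = t_max - t_min = 4.97 - 0.95 = 4.020
L(4,4) = 76, L_eff = 76/255 = 0.298039
t(4,4) = 4.97 - 4.020·0.298039 = 3.772
Σt over all 7·5 pixels = 100.786
V = pitch²·Σt = 0.55²·100.786 = 30.488

t(4,4)=3.772 V=30.488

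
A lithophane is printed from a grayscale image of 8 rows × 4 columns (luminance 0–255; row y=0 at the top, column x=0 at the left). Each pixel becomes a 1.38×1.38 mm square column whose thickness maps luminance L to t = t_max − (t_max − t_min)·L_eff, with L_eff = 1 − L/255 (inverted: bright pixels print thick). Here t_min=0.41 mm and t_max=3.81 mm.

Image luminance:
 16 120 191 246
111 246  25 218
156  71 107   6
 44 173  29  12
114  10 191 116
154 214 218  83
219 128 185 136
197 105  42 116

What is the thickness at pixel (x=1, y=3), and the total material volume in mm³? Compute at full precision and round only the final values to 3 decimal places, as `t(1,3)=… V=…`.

t(1,3)=2.717 V=126.528

span = t_max - t_min = 3.81 - 0.41 = 3.400
L(1,3) = 173, L_eff = 1 - 173/255 = 0.321569 (inverted)
t(1,3) = 3.81 - 3.400·0.321569 = 2.717
Σt over all 8·4 pixels = 66.44
V = pitch²·Σt = 1.38²·66.44 = 126.528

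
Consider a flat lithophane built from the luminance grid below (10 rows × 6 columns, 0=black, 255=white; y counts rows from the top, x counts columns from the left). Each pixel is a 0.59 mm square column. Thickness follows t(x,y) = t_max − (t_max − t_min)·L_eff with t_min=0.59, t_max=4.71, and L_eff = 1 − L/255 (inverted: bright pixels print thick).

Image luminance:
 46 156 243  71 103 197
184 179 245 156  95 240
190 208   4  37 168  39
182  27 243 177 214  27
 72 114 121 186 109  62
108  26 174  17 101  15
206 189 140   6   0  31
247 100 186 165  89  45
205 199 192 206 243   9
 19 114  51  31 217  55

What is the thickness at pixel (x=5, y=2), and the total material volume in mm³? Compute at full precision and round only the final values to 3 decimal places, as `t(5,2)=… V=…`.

t(5,2)=1.220 V=54.397

span = t_max - t_min = 4.71 - 0.59 = 4.120
L(5,2) = 39, L_eff = 1 - 39/255 = 0.847059 (inverted)
t(5,2) = 4.71 - 4.120·0.847059 = 1.220
Σt over all 10·6 pixels = 996218/6375 ≈ 156.2694902
V = pitch²·Σt = 0.59²·996218/6375 = 54.397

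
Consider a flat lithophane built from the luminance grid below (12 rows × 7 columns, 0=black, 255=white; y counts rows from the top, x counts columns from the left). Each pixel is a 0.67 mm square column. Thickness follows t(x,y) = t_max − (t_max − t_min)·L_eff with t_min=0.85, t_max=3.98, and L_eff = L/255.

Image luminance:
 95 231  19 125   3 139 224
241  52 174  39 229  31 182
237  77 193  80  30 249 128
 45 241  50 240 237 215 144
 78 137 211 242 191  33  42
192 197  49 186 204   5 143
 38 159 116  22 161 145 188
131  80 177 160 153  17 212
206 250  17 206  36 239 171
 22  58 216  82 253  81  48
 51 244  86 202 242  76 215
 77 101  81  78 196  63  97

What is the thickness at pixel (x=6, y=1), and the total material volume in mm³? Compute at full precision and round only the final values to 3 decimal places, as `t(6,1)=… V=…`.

span = t_max - t_min = 3.98 - 0.85 = 3.130
L(6,1) = 182, L_eff = 182/255 = 0.713725
t(6,1) = 3.98 - 3.130·0.713725 = 1.746
Σt over all 12·7 pixels = 1661397/8500 ≈ 195.4584706
V = pitch²·Σt = 0.67²·1661397/8500 = 87.741

t(6,1)=1.746 V=87.741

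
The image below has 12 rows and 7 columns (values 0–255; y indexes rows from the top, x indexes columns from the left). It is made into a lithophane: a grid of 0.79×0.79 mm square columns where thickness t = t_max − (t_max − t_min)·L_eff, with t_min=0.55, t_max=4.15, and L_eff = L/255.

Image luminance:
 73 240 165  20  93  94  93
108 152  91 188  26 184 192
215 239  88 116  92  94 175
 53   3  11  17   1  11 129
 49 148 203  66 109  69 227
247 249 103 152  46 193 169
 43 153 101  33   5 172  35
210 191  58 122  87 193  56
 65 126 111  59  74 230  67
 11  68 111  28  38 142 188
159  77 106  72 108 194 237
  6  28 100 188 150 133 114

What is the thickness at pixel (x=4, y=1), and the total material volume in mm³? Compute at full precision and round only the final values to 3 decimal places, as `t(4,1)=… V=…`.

span = t_max - t_min = 4.15 - 0.55 = 3.600
L(4,1) = 26, L_eff = 26/255 = 0.101961
t(4,1) = 4.15 - 3.600·0.101961 = 3.783
Σt over all 12·7 pixels = 91503/425 ≈ 215.3011765
V = pitch²·Σt = 0.79²·91503/425 = 134.369

t(4,1)=3.783 V=134.369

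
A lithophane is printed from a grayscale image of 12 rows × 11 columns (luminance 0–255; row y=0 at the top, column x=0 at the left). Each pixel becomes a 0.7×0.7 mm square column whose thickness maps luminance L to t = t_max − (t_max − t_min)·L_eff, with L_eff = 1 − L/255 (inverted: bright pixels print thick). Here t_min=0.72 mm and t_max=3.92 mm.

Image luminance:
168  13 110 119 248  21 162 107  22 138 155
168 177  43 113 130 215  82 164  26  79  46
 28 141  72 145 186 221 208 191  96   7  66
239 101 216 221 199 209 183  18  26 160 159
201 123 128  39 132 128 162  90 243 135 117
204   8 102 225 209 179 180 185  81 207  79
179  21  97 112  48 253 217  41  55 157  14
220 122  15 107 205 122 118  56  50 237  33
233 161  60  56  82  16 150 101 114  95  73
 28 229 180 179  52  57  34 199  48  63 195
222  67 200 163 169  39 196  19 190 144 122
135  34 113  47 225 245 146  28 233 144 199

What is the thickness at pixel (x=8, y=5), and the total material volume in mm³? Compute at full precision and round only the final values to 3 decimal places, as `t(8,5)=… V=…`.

t(8,5)=1.736 V=149.375

span = t_max - t_min = 3.92 - 0.72 = 3.200
L(8,5) = 81, L_eff = 1 - 81/255 = 0.682353 (inverted)
t(8,5) = 3.92 - 3.200·0.682353 = 1.736
Σt over all 12·11 pixels = 25912/85 ≈ 304.8470588
V = pitch²·Σt = 0.7²·25912/85 = 149.375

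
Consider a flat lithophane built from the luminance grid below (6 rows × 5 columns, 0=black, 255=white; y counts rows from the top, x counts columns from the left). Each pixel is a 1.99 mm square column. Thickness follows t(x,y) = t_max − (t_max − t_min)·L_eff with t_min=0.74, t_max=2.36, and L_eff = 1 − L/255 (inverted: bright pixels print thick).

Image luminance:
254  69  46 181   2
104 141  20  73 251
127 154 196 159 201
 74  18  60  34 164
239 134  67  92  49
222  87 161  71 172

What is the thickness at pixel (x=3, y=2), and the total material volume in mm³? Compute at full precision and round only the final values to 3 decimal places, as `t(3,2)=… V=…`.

span = t_max - t_min = 2.36 - 0.74 = 1.620
L(3,2) = 159, L_eff = 1 - 159/255 = 0.376471 (inverted)
t(3,2) = 2.36 - 1.620·0.376471 = 1.750
Σt over all 6·5 pixels = 96072/2125 ≈ 45.2103529
V = pitch²·Σt = 1.99²·96072/2125 = 179.038

t(3,2)=1.750 V=179.038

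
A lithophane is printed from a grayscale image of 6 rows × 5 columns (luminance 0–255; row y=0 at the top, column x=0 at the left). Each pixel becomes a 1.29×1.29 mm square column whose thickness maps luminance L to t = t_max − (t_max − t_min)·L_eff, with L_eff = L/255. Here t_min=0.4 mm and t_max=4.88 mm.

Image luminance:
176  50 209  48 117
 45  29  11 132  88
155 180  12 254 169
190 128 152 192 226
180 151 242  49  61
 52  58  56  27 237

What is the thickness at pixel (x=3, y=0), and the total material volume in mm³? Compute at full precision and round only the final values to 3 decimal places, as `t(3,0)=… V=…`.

span = t_max - t_min = 4.88 - 0.4 = 4.480
L(3,0) = 48, L_eff = 48/255 = 0.188235
t(3,0) = 4.88 - 4.480·0.188235 = 4.037
Σt over all 6·5 pixels = 521588/6375 ≈ 81.8177255
V = pitch²·Σt = 1.29²·521588/6375 = 136.153

t(3,0)=4.037 V=136.153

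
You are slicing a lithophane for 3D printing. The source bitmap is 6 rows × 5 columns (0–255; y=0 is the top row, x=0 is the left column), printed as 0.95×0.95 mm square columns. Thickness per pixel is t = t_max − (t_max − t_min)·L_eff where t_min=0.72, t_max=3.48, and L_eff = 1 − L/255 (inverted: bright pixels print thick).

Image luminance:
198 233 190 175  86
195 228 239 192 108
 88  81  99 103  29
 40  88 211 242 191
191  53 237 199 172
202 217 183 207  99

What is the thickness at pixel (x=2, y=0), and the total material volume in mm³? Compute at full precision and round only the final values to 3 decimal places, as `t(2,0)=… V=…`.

t(2,0)=2.776 V=66.147

span = t_max - t_min = 3.48 - 0.72 = 2.760
L(2,0) = 190, L_eff = 1 - 190/255 = 0.254902 (inverted)
t(2,0) = 3.48 - 2.760·0.254902 = 2.776
Σt over all 6·5 pixels = 155748/2125 ≈ 73.2931765
V = pitch²·Σt = 0.95²·155748/2125 = 66.147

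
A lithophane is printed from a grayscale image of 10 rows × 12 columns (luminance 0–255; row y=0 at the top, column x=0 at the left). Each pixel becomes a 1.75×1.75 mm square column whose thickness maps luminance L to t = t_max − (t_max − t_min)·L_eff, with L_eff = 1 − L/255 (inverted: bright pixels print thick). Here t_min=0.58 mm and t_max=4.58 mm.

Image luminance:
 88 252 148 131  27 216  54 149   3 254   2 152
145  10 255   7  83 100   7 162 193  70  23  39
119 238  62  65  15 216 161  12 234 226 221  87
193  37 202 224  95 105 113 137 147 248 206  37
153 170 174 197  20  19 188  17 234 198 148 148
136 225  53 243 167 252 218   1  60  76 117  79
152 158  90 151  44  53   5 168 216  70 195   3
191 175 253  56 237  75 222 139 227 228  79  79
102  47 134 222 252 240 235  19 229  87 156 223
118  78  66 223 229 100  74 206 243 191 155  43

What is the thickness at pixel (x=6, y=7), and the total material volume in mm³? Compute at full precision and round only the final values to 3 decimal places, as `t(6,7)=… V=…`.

span = t_max - t_min = 4.58 - 0.58 = 4.000
L(6,7) = 222, L_eff = 1 - 222/255 = 0.129412 (inverted)
t(6,7) = 4.58 - 4.000·0.129412 = 4.062
Σt over all 10·12 pixels = 4856/15 ≈ 323.7333333
V = pitch²·Σt = 1.75²·4856/15 = 991.433

t(6,7)=4.062 V=991.433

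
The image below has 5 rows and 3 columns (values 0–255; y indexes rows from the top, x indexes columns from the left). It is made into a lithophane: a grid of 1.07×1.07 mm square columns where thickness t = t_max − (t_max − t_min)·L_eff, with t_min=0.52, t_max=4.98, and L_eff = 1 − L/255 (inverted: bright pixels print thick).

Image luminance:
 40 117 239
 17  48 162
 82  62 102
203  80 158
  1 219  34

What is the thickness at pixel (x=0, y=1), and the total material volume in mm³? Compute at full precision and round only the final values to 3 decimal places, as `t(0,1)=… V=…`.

t(0,1)=0.817 V=40.249

span = t_max - t_min = 4.98 - 0.52 = 4.460
L(0,1) = 17, L_eff = 1 - 17/255 = 0.933333 (inverted)
t(0,1) = 4.98 - 4.460·0.933333 = 0.817
Σt over all 5·3 pixels = 13183/375 ≈ 35.1546667
V = pitch²·Σt = 1.07²·13183/375 = 40.249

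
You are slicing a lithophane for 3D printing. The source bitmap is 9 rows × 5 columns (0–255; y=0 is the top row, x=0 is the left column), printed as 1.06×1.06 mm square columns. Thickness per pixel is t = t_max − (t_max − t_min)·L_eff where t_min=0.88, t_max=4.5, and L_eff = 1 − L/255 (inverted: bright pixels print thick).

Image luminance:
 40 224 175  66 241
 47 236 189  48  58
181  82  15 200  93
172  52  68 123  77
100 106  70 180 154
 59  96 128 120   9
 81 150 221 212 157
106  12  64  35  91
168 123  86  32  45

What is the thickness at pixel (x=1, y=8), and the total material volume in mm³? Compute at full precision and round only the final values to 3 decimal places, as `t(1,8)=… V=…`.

t(1,8)=2.626 V=124.121

span = t_max - t_min = 4.5 - 0.88 = 3.620
L(1,8) = 123, L_eff = 1 - 123/255 = 0.517647 (inverted)
t(1,8) = 4.5 - 3.620·0.517647 = 2.626
Σt over all 9·5 pixels = 234742/2125 ≈ 110.4668235
V = pitch²·Σt = 1.06²·234742/2125 = 124.121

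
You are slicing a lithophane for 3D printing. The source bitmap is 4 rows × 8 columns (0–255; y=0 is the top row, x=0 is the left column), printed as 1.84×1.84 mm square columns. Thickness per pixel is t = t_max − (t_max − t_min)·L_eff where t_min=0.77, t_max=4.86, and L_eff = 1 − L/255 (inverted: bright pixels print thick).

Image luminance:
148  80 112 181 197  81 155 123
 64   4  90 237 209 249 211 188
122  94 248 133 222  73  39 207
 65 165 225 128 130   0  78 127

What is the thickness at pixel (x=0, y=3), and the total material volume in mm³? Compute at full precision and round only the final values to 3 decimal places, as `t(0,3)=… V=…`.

t(0,3)=1.813 V=321.537

span = t_max - t_min = 4.86 - 0.77 = 4.090
L(0,3) = 65, L_eff = 1 - 65/255 = 0.745098 (inverted)
t(0,3) = 4.86 - 4.090·0.745098 = 1.813
Σt over all 4·8 pixels = 484357/5100 ≈ 94.9719608
V = pitch²·Σt = 1.84²·484357/5100 = 321.537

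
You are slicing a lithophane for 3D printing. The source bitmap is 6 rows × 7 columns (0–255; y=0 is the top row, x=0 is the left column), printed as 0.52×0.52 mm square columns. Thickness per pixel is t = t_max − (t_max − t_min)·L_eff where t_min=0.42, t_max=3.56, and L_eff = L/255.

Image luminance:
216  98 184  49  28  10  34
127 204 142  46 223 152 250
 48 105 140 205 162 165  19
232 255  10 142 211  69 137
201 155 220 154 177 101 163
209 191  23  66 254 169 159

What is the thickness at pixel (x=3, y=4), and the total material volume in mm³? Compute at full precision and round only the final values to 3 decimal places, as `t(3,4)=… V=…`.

span = t_max - t_min = 3.56 - 0.42 = 3.140
L(3,4) = 154, L_eff = 154/255 = 0.603922
t(3,4) = 3.56 - 3.140·0.603922 = 1.664
Σt over all 6·7 pixels = 195859/2550 ≈ 76.8074510
V = pitch²·Σt = 0.52²·195859/2550 = 20.769

t(3,4)=1.664 V=20.769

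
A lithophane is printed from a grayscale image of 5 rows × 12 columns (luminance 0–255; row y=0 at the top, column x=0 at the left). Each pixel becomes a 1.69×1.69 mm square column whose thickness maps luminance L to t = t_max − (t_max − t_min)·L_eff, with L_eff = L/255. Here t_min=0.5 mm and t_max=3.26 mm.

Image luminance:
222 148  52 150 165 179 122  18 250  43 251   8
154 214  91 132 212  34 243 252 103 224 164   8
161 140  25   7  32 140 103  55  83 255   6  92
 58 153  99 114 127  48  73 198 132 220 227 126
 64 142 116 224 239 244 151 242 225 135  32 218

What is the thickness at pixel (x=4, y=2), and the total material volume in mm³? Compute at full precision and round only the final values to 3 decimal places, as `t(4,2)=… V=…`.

t(4,2)=2.914 V=306.866

span = t_max - t_min = 3.26 - 0.5 = 2.760
L(4,2) = 32, L_eff = 32/255 = 0.125490
t(4,2) = 3.26 - 2.760·0.125490 = 2.914
Σt over all 5·12 pixels = 45663/425 ≈ 107.4423529
V = pitch²·Σt = 1.69²·45663/425 = 306.866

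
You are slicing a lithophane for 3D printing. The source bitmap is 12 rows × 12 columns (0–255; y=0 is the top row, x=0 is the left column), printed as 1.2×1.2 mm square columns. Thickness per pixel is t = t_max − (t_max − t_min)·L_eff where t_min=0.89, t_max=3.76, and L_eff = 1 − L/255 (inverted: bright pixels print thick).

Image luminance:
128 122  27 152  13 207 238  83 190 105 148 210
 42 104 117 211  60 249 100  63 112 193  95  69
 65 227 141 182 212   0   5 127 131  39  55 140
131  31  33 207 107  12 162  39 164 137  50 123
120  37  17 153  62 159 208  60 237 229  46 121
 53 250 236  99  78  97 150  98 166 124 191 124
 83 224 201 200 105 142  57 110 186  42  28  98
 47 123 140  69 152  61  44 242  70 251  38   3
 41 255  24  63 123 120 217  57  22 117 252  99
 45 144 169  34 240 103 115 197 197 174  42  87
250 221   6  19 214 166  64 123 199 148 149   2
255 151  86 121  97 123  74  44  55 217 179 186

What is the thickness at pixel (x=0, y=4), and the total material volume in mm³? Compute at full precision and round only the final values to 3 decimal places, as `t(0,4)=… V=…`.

span = t_max - t_min = 3.76 - 0.89 = 2.870
L(0,4) = 120, L_eff = 1 - 120/255 = 0.529412 (inverted)
t(0,4) = 3.76 - 2.870·0.529412 = 2.241
Σt over all 12·12 pixels = 552227/1700 ≈ 324.8394118
V = pitch²·Σt = 1.2²·552227/1700 = 467.769

t(0,4)=2.241 V=467.769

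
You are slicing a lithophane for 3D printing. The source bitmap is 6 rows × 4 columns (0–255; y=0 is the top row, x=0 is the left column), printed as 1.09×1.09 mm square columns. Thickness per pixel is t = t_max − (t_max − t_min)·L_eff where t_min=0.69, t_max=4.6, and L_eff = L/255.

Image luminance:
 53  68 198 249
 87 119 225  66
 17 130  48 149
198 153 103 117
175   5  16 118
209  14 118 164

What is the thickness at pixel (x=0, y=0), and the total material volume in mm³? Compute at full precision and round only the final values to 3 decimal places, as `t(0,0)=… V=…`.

t(0,0)=3.787 V=80.175

span = t_max - t_min = 4.6 - 0.69 = 3.910
L(0,0) = 53, L_eff = 53/255 = 0.207843
t(0,0) = 4.6 - 3.910·0.207843 = 3.787
Σt over all 6·4 pixels = 67.482
V = pitch²·Σt = 1.09²·67.482 = 80.175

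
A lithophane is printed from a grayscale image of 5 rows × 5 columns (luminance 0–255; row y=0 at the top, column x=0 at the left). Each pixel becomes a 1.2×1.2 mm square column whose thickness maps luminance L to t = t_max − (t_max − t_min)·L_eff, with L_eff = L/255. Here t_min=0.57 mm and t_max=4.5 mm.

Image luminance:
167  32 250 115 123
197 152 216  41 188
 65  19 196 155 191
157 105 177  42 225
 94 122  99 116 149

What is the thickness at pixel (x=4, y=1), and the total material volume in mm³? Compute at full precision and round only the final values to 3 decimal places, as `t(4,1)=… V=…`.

span = t_max - t_min = 4.5 - 0.57 = 3.930
L(4,1) = 188, L_eff = 188/255 = 0.737255
t(4,1) = 4.5 - 3.930·0.737255 = 1.603
Σt over all 5·5 pixels = 511767/8500 ≈ 60.2078824
V = pitch²·Σt = 1.2²·511767/8500 = 86.699

t(4,1)=1.603 V=86.699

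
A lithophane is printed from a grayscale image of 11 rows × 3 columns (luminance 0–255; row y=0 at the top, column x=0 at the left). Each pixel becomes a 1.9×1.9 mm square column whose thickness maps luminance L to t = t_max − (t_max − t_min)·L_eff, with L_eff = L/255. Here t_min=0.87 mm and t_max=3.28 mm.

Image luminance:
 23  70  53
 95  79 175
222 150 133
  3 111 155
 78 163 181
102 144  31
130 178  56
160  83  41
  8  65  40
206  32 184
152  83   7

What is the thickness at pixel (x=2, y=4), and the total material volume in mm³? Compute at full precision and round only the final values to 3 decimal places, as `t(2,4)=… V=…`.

t(2,4)=1.569 V=274.984

span = t_max - t_min = 3.28 - 0.87 = 2.410
L(2,4) = 181, L_eff = 181/255 = 0.709804
t(2,4) = 3.28 - 2.410·0.709804 = 1.569
Σt over all 11·3 pixels = 647469/8500 ≈ 76.1728235
V = pitch²·Σt = 1.9²·647469/8500 = 274.984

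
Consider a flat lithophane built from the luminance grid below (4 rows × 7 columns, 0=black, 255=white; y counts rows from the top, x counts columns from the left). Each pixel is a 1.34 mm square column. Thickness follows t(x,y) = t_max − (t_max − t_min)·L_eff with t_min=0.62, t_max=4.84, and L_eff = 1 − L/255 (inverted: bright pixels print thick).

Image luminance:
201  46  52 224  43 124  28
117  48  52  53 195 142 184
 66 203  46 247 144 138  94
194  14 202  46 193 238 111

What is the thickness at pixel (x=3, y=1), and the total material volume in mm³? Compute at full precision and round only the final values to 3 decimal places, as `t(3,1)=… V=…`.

t(3,1)=1.497 V=133.541

span = t_max - t_min = 4.84 - 0.62 = 4.220
L(3,1) = 53, L_eff = 1 - 53/255 = 0.792157 (inverted)
t(3,1) = 4.84 - 4.220·0.792157 = 1.497
Σt over all 4·7 pixels = 189647/2550 ≈ 74.3713725
V = pitch²·Σt = 1.34²·189647/2550 = 133.541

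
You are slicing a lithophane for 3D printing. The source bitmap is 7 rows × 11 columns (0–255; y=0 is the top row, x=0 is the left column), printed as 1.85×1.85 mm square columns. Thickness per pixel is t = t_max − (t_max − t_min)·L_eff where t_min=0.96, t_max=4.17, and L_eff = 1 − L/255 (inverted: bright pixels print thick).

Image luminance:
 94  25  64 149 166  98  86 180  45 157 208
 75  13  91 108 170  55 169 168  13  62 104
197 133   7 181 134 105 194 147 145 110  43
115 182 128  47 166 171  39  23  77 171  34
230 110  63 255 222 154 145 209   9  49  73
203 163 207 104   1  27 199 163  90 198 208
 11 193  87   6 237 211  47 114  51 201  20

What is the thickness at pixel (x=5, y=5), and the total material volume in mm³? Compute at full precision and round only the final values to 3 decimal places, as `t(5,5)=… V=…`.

t(5,5)=1.300 V=645.436

span = t_max - t_min = 4.17 - 0.96 = 3.210
L(5,5) = 27, L_eff = 1 - 27/255 = 0.894118 (inverted)
t(5,5) = 4.17 - 3.210·0.894118 = 1.300
Σt over all 7·11 pixels = 1602983/8500 ≈ 188.5862353
V = pitch²·Σt = 1.85²·1602983/8500 = 645.436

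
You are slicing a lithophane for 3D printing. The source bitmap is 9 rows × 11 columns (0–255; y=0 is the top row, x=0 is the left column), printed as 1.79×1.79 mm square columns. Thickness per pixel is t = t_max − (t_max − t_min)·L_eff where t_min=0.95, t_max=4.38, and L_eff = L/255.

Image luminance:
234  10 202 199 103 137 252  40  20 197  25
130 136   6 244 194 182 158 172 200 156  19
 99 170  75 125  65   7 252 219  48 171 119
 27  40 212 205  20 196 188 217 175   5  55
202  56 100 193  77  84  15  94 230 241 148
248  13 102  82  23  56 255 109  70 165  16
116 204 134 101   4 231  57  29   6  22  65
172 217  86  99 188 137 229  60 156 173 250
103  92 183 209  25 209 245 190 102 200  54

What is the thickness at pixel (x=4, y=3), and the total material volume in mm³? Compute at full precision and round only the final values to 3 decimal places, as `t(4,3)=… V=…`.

span = t_max - t_min = 4.38 - 0.95 = 3.430
L(4,3) = 20, L_eff = 20/255 = 0.078431
t(4,3) = 4.38 - 3.430·0.078431 = 4.111
Σt over all 9·11 pixels = 2241397/8500 ≈ 263.6937647
V = pitch²·Σt = 1.79²·2241397/8500 = 844.901

t(4,3)=4.111 V=844.901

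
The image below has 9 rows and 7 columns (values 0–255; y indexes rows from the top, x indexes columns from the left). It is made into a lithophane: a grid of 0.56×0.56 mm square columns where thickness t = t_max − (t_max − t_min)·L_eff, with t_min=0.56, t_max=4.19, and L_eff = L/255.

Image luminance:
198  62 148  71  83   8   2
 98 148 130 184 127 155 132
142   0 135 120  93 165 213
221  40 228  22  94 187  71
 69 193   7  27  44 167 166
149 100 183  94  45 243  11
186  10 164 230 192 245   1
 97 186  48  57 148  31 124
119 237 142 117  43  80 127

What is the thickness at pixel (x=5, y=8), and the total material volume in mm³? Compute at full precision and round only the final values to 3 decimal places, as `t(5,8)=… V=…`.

t(5,8)=3.051 V=49.929

span = t_max - t_min = 4.19 - 0.56 = 3.630
L(5,8) = 80, L_eff = 80/255 = 0.313725
t(5,8) = 4.19 - 3.630·0.313725 = 3.051
Σt over all 9·7 pixels = 676653/4250 ≈ 159.2124706
V = pitch²·Σt = 0.56²·676653/4250 = 49.929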